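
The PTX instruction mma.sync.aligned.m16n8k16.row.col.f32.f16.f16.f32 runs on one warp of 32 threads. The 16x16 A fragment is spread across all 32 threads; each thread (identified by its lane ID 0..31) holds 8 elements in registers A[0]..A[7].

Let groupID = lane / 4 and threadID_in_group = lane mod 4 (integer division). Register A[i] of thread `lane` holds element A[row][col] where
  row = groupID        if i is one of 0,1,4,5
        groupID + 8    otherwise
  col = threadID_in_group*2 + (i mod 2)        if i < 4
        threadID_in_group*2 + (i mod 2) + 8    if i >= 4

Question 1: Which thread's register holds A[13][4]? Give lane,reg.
r:13=>grp=5,rB=1  c:4=>cB=0,tig=2,lo=0
L=5*4+2=22  i=0*4+1*2+0=2

22,2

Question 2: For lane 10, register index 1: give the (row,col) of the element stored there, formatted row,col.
2,5

lane 10: gid=2 (10/4), tid=2 (10%4)
i=1: r=2+0=2, c=2*2+1+0=5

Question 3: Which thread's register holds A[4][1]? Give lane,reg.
r:4=>grp=4,rB=0  c:1=>cB=0,tig=0,lo=1
L=4*4+0=16  i=0*4+0*2+1=1

16,1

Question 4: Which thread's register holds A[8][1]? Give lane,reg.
0,3

r: 8->gid=0,r8=1  c: 1->c8=0,tid=0,i&1=1
L=0*4+0=0  i=0*4+1*2+1=3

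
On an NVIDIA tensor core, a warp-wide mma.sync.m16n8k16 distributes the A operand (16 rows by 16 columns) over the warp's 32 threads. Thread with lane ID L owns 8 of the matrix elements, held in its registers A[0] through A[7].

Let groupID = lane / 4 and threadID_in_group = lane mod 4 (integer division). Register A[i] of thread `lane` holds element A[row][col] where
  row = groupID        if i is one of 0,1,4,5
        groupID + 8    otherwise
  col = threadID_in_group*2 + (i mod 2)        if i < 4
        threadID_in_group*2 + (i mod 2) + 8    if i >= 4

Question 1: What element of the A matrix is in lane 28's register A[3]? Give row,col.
lane 28: grp=7 (28/4), tig=0 (28%4)
i=3: r=7+8=15, c=0*2+1+0=1

15,1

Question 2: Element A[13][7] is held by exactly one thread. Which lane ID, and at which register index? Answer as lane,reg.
23,3

r:13=>grp=5,rB=1  c:7=>cB=0,tig=3,lo=1
L=5*4+3=23  i=0*4+1*2+1=3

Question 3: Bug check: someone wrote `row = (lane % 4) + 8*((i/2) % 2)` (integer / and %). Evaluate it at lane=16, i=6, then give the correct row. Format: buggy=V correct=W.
`(lane % 4) + 8*((i/2) % 2)`[16,6]⇒8
lane 16⇒16/4=4, 16 mod 4=0
i=6  r:4+8⇒12  c:2·0+0+8⇒8
row: 8 vs 12

buggy=8 correct=12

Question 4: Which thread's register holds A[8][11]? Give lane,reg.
r: 8->gid=0,r8=1  c: 11->c8=1,tid=1,i&1=1
L=0*4+1=1  i=1*4+1*2+1=7

1,7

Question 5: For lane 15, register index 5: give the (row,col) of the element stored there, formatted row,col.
3,15

L=15=>grp=15>>2=3, tig=15&3=3
[5]=>row 3+0=3  col 3·2+1+8=15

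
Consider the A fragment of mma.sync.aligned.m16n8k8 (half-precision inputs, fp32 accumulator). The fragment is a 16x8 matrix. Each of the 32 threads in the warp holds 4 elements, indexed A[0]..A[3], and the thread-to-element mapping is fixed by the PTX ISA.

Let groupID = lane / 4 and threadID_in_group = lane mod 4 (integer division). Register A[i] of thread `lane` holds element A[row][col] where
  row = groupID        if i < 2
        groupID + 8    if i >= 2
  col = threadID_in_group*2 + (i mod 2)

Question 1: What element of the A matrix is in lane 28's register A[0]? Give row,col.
7,0

L=28⇒gr=28>>2=7, th=28&3=0
[0]⇒row 7+0=7  col 0·2+0=0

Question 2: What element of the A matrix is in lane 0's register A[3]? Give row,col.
lane 0: gr=0 (0/4), th=0 (0%4)
i=3: r=0+8=8, c=0*2+1=1

8,1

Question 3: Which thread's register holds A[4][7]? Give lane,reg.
r:4=>grp=4,rB=0  c:7=>tig=3,lo=1
L=4*4+3=19  i=0*2+1=1

19,1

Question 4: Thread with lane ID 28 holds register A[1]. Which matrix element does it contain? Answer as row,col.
7,1

lane 28⇒28/4=7, 28 mod 4=0
i=1  r:7+0⇒7  c:2·0+1⇒1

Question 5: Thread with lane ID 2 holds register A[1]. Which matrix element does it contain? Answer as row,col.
0,5

lane 2: gid=0 (2/4), tid=2 (2%4)
i=1: r=0+0=0, c=2*2+1=5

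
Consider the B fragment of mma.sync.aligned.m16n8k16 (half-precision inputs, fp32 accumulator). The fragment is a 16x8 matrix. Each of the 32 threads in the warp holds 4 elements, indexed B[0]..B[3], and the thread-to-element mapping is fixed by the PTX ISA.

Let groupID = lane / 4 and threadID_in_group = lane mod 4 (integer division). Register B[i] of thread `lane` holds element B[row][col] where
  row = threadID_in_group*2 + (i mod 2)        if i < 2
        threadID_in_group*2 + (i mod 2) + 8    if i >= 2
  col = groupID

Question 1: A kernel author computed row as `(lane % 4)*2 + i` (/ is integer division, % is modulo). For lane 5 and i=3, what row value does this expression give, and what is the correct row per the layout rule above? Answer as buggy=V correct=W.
buggy=5 correct=11

`(lane % 4)*2 + i`[5,3]->5
lane 5: g=1 (5/4), t=1 (5%4)
i=3: r=1*2+1+8=11, c=g=1
row: 5 vs 11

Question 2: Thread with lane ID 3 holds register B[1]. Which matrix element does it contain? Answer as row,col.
7,0

lane 3⇒3/4=0, 3 mod 4=3
i=1  r:2·3+1+0⇒7  c:0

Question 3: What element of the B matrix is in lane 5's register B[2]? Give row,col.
10,1

5: g=1,t=1
[2] (1*2+0+8,1) = (10,1)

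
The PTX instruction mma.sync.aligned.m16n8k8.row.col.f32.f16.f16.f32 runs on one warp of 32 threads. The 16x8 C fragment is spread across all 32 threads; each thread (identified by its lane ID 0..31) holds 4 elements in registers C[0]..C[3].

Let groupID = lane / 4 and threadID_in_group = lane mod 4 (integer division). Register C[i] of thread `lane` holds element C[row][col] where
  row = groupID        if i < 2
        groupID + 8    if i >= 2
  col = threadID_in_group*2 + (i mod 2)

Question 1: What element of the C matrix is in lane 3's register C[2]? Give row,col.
3: gid=0,tid=3
[2] (0+8,3*2+0) = (8,6)

8,6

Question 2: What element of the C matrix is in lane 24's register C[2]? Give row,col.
24: G=6,T=0
[2] (6+8,0*2+0) = (14,0)

14,0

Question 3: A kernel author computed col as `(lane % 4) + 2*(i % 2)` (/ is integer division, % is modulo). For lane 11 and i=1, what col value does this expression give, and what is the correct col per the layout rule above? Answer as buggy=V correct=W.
buggy=5 correct=7

`(lane % 4) + 2*(i % 2)`[11,1]→5
L=11→G=11>>2=2, T=11&3=3
[1]→row 2+0=2  col 3·2+1=7
col: 5 vs 7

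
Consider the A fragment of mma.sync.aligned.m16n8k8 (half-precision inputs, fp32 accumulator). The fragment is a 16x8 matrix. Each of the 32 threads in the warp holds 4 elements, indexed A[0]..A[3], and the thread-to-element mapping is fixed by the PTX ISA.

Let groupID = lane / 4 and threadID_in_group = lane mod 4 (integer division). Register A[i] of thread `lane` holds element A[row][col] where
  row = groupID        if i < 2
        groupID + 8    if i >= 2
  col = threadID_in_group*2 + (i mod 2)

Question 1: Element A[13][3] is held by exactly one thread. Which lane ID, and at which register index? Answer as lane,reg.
r:13=>grp=5,rB=1  c:3=>tig=1,lo=1
L=5*4+1=21  i=1*2+1=3

21,3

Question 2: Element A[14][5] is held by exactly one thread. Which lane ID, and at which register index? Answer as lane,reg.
r=14⇒gr=6,Rb=1  c=5⇒th=2,odd=1
L=6*4+2=26  i=1*2+1=3

26,3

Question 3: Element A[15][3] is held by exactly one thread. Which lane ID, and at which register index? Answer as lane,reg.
29,3

r:15=>grp=7,rB=1  c:3=>tig=1,lo=1
L=7*4+1=29  i=1*2+1=3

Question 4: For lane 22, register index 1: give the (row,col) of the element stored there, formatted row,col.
5,5

lane 22: gr=5 (22/4), th=2 (22%4)
i=1: r=5+0=5, c=2*2+1=5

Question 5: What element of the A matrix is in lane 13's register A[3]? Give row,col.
lane 13→13/4=3, 13 mod 4=1
i=3  r:3+8→11  c:2·1+1→3

11,3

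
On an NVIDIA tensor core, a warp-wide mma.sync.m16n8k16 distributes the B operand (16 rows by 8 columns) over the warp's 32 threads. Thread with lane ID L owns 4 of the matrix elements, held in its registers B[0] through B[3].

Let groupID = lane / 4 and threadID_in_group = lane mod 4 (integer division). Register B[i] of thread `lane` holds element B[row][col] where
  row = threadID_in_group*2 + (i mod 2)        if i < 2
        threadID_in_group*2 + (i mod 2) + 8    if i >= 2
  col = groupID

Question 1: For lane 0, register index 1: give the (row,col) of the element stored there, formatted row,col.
1,0

0: gr=0,th=0
[1] (0*2+1+0,0) = (1,0)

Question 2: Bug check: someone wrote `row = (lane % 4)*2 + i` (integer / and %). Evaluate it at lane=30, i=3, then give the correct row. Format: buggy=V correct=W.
buggy=7 correct=13

`(lane % 4)*2 + i`[30,3]→7
L=30→G=30>>2=7, T=30&3=2
[3]→row 2·2+1+8=13  col G=7
row: 7 vs 13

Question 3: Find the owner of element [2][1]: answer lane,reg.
c: 1->gid=1  r: 2->r8=0,tid=1,i&1=0
L=1*4+1=5  i=0*2+0=0

5,0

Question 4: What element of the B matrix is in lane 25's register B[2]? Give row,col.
10,6

25: gr=6,th=1
[2] (1*2+0+8,6) = (10,6)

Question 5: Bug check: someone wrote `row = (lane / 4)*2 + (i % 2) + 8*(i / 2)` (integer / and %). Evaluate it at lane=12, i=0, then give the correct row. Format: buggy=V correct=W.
buggy=6 correct=0

`(lane / 4)*2 + (i % 2) + 8*(i / 2)`[12,0]->6
lane 12: g=3 (12/4), t=0 (12%4)
i=0: r=0*2+0+0=0, c=g=3
row: 6 vs 0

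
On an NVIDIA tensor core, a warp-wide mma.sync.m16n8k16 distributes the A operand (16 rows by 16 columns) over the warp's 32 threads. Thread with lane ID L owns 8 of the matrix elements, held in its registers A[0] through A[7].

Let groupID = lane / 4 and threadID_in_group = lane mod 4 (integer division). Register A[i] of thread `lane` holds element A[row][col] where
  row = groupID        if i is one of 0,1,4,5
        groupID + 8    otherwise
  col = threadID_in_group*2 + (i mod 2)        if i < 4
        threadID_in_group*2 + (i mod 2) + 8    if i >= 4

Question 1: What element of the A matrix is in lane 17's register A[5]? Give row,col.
lane 17⇒17/4=4, 17 mod 4=1
i=5  r:4+0⇒4  c:2·1+1+8⇒11

4,11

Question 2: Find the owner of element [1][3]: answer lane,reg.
r=1->g=1,rb=0  c=3->cb=0,t=1,b0=1
L=1*4+1=5  i=0*4+0*2+1=1

5,1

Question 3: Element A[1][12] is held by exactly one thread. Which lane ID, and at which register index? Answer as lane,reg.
r:1=>grp=1,rB=0  c:12=>cB=1,tig=2,lo=0
L=1*4+2=6  i=1*4+0*2+0=4

6,4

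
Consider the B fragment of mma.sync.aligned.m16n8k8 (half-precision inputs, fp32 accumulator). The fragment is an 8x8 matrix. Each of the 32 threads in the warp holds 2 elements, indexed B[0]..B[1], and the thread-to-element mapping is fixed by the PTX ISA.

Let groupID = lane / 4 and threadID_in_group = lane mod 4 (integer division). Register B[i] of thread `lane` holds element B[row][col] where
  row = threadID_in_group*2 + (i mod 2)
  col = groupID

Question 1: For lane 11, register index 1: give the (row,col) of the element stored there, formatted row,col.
7,2

L=11->gid=11>>2=2, tid=11&3=3
[1]->row 3·2+1=7  col gid=2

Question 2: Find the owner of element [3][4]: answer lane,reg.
c=4->g=4  r=3->t=1,b0=1
L=4*4+1=17  i=1=1

17,1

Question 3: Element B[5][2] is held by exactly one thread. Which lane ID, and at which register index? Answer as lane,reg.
10,1

c: 2->gid=2  r: 5->tid=2,i&1=1
L=2*4+2=10  i=1=1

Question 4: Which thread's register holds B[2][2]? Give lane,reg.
9,0

c:2=>grp=2  r:2=>tig=1,lo=0
L=2*4+1=9  i=0=0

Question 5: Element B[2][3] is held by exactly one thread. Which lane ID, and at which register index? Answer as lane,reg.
c: 3->gid=3  r: 2->tid=1,i&1=0
L=3*4+1=13  i=0=0

13,0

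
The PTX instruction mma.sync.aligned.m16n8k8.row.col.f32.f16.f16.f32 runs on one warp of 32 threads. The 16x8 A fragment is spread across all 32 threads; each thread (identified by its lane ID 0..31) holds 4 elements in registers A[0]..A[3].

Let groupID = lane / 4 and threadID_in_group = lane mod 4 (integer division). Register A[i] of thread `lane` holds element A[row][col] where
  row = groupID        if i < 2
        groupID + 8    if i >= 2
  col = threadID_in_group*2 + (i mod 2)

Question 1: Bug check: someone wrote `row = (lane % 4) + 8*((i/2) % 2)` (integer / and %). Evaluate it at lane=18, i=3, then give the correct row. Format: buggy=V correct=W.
buggy=10 correct=12

`(lane % 4) + 8*((i/2) % 2)`[18,3]→10
L=18→G=18>>2=4, T=18&3=2
[3]→row 4+8=12  col 2·2+1=5
row: 10 vs 12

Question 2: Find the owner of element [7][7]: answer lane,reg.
r=7→G=7,rhi=0  c=7→T=3,p=1
L=7*4+3=31  i=0*2+1=1

31,1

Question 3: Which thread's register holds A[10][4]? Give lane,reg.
r: 10->gid=2,r8=1  c: 4->tid=2,i&1=0
L=2*4+2=10  i=1*2+0=2

10,2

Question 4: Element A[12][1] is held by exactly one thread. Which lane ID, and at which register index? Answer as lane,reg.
r: 12->gid=4,r8=1  c: 1->tid=0,i&1=1
L=4*4+0=16  i=1*2+1=3

16,3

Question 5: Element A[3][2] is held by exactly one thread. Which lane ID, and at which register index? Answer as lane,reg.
13,0

r: 3->gid=3,r8=0  c: 2->tid=1,i&1=0
L=3*4+1=13  i=0*2+0=0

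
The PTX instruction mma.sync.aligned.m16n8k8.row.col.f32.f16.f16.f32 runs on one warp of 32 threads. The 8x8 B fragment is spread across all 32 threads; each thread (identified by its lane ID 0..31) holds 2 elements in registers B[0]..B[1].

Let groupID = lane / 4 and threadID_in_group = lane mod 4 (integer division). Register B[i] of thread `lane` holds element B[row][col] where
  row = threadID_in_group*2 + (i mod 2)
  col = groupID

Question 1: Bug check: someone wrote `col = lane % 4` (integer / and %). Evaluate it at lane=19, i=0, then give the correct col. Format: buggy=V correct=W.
buggy=3 correct=4

`lane % 4`[19,0]->3
lane 19->19/4=4, 19 mod 4=3
i=0  r:2·3+0->6  c:4
col: 3 vs 4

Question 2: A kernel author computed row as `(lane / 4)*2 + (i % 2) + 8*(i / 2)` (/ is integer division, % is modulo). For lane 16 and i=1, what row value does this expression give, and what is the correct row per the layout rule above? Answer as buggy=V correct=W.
buggy=9 correct=1

`(lane / 4)*2 + (i % 2) + 8*(i / 2)`[16,1]→9
lane 16→16/4=4, 16 mod 4=0
i=1  r:2·0+1→1  c:4
row: 9 vs 1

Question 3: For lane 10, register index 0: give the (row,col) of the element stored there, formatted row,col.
4,2

lane 10: gr=2 (10/4), th=2 (10%4)
i=0: r=2*2+0=4, c=gr=2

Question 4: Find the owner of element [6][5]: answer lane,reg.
c=5⇒gr=5  r=6⇒th=3,odd=0
L=5*4+3=23  i=0=0

23,0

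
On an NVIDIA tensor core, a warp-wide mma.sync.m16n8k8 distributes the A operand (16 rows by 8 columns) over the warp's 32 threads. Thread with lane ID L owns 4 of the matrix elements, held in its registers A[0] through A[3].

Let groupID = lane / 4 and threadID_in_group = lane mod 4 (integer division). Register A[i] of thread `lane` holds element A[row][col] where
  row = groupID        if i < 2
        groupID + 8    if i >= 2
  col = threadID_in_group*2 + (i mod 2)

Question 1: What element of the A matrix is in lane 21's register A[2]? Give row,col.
lane 21->21/4=5, 21 mod 4=1
i=2  r:5+8->13  c:2·1+0->2

13,2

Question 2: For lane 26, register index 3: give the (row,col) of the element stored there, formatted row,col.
14,5

lane 26->26/4=6, 26 mod 4=2
i=3  r:6+8->14  c:2·2+1->5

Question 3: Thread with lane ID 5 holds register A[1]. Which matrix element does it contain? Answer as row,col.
1,3

5: G=1,T=1
[1] (1+0,1*2+1) = (1,3)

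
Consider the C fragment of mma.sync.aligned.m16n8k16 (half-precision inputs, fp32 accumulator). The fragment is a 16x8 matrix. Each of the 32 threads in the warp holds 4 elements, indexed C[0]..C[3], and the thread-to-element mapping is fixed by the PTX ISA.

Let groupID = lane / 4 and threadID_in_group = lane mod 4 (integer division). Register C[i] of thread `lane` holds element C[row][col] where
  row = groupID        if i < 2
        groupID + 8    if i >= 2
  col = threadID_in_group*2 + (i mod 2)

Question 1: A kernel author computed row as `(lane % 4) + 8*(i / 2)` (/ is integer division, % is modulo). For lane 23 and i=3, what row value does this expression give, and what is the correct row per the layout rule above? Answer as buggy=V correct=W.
`(lane % 4) + 8*(i / 2)`[23,3]⇒11
lane 23: gr=5 (23/4), th=3 (23%4)
i=3: r=5+8=13, c=3*2+1=7
row: 11 vs 13

buggy=11 correct=13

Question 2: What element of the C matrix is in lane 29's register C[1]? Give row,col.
7,3

L=29→G=29>>2=7, T=29&3=1
[1]→row 7+0=7  col 1·2+1=3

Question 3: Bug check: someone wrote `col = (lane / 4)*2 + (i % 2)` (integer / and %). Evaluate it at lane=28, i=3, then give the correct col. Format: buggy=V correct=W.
`(lane / 4)*2 + (i % 2)`[28,3]->15
L=28->g=28>>2=7, t=28&3=0
[3]->row 7+8=15  col 0·2+1=1
col: 15 vs 1

buggy=15 correct=1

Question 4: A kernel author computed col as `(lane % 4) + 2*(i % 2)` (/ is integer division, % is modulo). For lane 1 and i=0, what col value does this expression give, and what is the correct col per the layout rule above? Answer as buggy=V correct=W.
`(lane % 4) + 2*(i % 2)`[1,0]→1
lane 1: G=0 (1/4), T=1 (1%4)
i=0: r=0+0=0, c=1*2+0=2
col: 1 vs 2

buggy=1 correct=2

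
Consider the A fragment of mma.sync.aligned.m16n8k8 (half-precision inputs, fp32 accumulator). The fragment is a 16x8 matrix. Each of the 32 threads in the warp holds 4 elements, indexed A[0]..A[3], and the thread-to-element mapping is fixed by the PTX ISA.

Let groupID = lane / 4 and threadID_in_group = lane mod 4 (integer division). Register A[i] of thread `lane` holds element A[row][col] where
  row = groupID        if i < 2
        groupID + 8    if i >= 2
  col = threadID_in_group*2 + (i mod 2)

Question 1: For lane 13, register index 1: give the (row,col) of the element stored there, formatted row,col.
L=13→G=13>>2=3, T=13&3=1
[1]→row 3+0=3  col 1·2+1=3

3,3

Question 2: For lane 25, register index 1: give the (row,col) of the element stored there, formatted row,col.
6,3

25: grp=6,tig=1
[1] (6+0,1*2+1) = (6,3)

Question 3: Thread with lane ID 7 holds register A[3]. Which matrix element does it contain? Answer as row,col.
9,7

7: G=1,T=3
[3] (1+8,3*2+1) = (9,7)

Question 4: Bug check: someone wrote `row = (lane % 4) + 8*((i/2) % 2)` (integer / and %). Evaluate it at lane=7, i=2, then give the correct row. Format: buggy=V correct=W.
buggy=11 correct=9

`(lane % 4) + 8*((i/2) % 2)`[7,2]->11
L=7->gid=7>>2=1, tid=7&3=3
[2]->row 1+8=9  col 3·2+0=6
row: 11 vs 9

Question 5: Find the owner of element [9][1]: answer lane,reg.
4,3

r=9->g=1,rb=1  c=1->t=0,b0=1
L=1*4+0=4  i=1*2+1=3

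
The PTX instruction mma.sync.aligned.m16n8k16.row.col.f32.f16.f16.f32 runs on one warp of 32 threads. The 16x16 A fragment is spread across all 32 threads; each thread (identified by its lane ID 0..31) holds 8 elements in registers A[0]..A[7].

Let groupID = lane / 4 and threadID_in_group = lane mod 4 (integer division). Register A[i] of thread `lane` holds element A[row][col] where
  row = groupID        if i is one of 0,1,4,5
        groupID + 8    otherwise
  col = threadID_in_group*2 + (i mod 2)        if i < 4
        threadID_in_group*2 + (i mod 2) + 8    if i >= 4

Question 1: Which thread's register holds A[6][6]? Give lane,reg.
27,0

r=6->g=6,rb=0  c=6->cb=0,t=3,b0=0
L=6*4+3=27  i=0*4+0*2+0=0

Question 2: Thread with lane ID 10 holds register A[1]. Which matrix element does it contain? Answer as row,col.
2,5

lane 10: gid=2 (10/4), tid=2 (10%4)
i=1: r=2+0=2, c=2*2+1+0=5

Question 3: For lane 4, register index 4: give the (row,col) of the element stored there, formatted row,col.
L=4->gid=4>>2=1, tid=4&3=0
[4]->row 1+0=1  col 0·2+0+8=8

1,8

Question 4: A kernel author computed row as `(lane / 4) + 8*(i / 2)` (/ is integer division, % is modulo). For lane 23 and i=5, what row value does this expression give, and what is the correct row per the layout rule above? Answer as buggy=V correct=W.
buggy=21 correct=5

`(lane / 4) + 8*(i / 2)`[23,5]->21
L=23->g=23>>2=5, t=23&3=3
[5]->row 5+0=5  col 3·2+1+8=15
row: 21 vs 5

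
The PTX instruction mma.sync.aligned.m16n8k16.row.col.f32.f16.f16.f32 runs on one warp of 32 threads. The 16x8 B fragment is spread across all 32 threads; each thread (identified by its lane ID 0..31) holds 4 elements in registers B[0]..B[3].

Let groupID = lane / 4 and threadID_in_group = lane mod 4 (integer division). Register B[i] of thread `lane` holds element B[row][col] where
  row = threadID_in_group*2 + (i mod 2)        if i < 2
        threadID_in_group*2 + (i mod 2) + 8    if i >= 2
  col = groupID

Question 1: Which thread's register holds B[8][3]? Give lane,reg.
12,2

c=3→G=3  r=8→rhi=1,T=0,p=0
L=3*4+0=12  i=1*2+0=2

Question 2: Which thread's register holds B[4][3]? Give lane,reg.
c:3=>grp=3  r:4=>rB=0,tig=2,lo=0
L=3*4+2=14  i=0*2+0=0

14,0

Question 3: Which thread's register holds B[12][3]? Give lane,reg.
c=3→G=3  r=12→rhi=1,T=2,p=0
L=3*4+2=14  i=1*2+0=2

14,2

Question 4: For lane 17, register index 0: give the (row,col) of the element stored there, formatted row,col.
2,4

lane 17: grp=4 (17/4), tig=1 (17%4)
i=0: r=1*2+0+0=2, c=grp=4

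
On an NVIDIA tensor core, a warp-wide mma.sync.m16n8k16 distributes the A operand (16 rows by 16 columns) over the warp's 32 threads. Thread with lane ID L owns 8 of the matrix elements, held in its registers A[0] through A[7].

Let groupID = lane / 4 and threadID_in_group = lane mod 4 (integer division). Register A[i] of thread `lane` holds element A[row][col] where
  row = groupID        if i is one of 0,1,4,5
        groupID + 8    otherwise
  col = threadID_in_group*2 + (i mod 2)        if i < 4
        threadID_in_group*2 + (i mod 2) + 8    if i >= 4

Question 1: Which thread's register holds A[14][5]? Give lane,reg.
26,3

r=14->g=6,rb=1  c=5->cb=0,t=2,b0=1
L=6*4+2=26  i=0*4+1*2+1=3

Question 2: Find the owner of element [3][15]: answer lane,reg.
r=3→G=3,rhi=0  c=15→chi=1,T=3,p=1
L=3*4+3=15  i=1*4+0*2+1=5

15,5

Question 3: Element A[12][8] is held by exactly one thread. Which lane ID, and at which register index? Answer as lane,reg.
16,6

r: 12->gid=4,r8=1  c: 8->c8=1,tid=0,i&1=0
L=4*4+0=16  i=1*4+1*2+0=6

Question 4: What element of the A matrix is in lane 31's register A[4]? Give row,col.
7,14

L=31→G=31>>2=7, T=31&3=3
[4]→row 7+0=7  col 3·2+0+8=14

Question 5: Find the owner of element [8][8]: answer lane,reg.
0,6

r=8->g=0,rb=1  c=8->cb=1,t=0,b0=0
L=0*4+0=0  i=1*4+1*2+0=6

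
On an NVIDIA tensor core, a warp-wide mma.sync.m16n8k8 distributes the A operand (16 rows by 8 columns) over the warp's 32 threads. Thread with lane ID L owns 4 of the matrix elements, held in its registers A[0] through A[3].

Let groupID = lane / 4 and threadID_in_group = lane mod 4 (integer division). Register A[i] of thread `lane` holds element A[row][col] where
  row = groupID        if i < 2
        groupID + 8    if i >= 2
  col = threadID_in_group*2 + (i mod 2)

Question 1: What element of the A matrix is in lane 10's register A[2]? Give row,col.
10,4

lane 10: g=2 (10/4), t=2 (10%4)
i=2: r=2+8=10, c=2*2+0=4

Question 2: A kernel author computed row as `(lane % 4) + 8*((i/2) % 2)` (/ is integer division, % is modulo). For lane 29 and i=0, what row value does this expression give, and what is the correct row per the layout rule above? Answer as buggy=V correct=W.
`(lane % 4) + 8*((i/2) % 2)`[29,0]→1
L=29→G=29>>2=7, T=29&3=1
[0]→row 7+0=7  col 1·2+0=2
row: 1 vs 7

buggy=1 correct=7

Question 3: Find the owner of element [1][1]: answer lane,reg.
4,1

r:1=>grp=1,rB=0  c:1=>tig=0,lo=1
L=1*4+0=4  i=0*2+1=1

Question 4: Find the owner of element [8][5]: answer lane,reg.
2,3

r: 8->gid=0,r8=1  c: 5->tid=2,i&1=1
L=0*4+2=2  i=1*2+1=3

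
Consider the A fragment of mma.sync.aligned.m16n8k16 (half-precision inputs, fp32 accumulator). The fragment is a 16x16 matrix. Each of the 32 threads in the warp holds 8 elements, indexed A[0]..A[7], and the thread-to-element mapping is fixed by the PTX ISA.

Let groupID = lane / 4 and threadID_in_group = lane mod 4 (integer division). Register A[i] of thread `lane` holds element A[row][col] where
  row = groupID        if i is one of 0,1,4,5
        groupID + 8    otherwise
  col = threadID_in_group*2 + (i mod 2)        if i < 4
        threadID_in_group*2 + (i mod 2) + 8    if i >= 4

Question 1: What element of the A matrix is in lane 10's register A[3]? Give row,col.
L=10⇒gr=10>>2=2, th=10&3=2
[3]⇒row 2+8=10  col 2·2+1+0=5

10,5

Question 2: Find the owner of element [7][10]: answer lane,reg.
r=7→G=7,rhi=0  c=10→chi=1,T=1,p=0
L=7*4+1=29  i=1*4+0*2+0=4

29,4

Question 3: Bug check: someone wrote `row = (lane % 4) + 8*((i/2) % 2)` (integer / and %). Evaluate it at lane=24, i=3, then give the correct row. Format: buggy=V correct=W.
buggy=8 correct=14

`(lane % 4) + 8*((i/2) % 2)`[24,3]->8
L=24->g=24>>2=6, t=24&3=0
[3]->row 6+8=14  col 0·2+1+0=1
row: 8 vs 14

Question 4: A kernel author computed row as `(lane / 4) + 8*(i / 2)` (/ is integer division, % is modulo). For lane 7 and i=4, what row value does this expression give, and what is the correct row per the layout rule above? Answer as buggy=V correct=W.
`(lane / 4) + 8*(i / 2)`[7,4]→17
7: G=1,T=3
[4] (1+0,3*2+0+8) = (1,14)
row: 17 vs 1

buggy=17 correct=1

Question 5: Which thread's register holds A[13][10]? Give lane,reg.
r: 13->gid=5,r8=1  c: 10->c8=1,tid=1,i&1=0
L=5*4+1=21  i=1*4+1*2+0=6

21,6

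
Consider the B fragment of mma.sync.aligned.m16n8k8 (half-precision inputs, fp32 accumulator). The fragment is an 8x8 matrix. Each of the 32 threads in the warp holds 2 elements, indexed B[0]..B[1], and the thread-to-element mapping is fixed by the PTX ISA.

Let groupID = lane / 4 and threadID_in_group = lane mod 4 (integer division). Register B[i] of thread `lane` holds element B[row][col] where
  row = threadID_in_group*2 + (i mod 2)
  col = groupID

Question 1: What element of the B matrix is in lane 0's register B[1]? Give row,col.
lane 0->0/4=0, 0 mod 4=0
i=1  r:2·0+1->1  c:0

1,0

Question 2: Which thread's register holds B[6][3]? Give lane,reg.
15,0

c:3=>grp=3  r:6=>tig=3,lo=0
L=3*4+3=15  i=0=0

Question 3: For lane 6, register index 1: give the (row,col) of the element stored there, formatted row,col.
5,1

lane 6: gr=1 (6/4), th=2 (6%4)
i=1: r=2*2+1=5, c=gr=1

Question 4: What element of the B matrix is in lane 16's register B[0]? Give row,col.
0,4

16: g=4,t=0
[0] (0*2+0,4) = (0,4)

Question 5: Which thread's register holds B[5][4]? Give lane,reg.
c: 4->gid=4  r: 5->tid=2,i&1=1
L=4*4+2=18  i=1=1

18,1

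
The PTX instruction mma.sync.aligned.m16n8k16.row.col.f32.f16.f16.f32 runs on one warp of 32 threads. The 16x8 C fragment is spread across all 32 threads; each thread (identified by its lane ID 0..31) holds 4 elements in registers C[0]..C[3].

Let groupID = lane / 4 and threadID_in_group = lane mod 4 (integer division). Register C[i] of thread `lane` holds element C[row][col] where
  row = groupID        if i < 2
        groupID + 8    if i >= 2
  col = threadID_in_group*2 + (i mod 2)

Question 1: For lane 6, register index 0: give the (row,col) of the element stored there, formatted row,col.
6: G=1,T=2
[0] (1+0,2*2+0) = (1,4)

1,4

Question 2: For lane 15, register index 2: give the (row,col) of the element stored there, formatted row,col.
lane 15⇒15/4=3, 15 mod 4=3
i=2  r:3+8⇒11  c:2·3+0⇒6

11,6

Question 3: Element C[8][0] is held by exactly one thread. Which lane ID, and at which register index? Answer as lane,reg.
r: 8->gid=0,r8=1  c: 0->tid=0,i&1=0
L=0*4+0=0  i=1*2+0=2

0,2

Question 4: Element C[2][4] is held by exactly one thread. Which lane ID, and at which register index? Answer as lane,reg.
r=2⇒gr=2,Rb=0  c=4⇒th=2,odd=0
L=2*4+2=10  i=0*2+0=0

10,0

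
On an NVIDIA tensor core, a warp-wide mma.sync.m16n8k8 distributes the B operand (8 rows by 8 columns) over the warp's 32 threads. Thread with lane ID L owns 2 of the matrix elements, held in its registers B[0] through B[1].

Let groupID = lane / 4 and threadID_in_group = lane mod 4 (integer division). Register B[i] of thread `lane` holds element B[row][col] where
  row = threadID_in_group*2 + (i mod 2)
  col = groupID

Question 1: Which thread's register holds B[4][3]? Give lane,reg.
c=3⇒gr=3  r=4⇒th=2,odd=0
L=3*4+2=14  i=0=0

14,0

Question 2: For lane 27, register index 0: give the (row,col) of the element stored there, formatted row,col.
6,6

lane 27: g=6 (27/4), t=3 (27%4)
i=0: r=3*2+0=6, c=g=6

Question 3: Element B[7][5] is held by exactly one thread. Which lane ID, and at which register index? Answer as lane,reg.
c: 5->gid=5  r: 7->tid=3,i&1=1
L=5*4+3=23  i=1=1

23,1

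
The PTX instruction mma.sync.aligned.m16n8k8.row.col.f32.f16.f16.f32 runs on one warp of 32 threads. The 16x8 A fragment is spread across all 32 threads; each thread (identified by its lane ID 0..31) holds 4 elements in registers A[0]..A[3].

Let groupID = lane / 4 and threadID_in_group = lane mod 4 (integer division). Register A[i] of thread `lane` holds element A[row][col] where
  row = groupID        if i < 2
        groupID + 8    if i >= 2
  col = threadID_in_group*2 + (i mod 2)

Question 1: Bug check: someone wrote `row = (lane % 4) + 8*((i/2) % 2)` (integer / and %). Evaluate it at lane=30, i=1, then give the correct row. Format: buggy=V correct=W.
buggy=2 correct=7

`(lane % 4) + 8*((i/2) % 2)`[30,1]⇒2
lane 30⇒30/4=7, 30 mod 4=2
i=1  r:7+0⇒7  c:2·2+1⇒5
row: 2 vs 7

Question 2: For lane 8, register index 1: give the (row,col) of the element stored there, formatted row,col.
8: g=2,t=0
[1] (2+0,0*2+1) = (2,1)

2,1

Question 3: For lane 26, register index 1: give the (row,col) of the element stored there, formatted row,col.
lane 26→26/4=6, 26 mod 4=2
i=1  r:6+0→6  c:2·2+1→5

6,5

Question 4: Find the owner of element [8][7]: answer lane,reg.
3,3

r:8=>grp=0,rB=1  c:7=>tig=3,lo=1
L=0*4+3=3  i=1*2+1=3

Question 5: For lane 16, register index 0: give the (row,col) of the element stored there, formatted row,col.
16: G=4,T=0
[0] (4+0,0*2+0) = (4,0)

4,0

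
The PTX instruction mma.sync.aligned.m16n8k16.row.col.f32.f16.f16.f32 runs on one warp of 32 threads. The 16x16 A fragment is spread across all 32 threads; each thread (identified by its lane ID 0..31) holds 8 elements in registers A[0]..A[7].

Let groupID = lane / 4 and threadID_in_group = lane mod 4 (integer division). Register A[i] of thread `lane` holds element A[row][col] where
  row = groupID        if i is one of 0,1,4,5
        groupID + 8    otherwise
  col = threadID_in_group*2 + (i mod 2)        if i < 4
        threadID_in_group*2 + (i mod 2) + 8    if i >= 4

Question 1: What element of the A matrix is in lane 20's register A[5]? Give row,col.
5,9

L=20->gid=20>>2=5, tid=20&3=0
[5]->row 5+0=5  col 0·2+1+8=9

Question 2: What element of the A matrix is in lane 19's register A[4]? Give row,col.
lane 19: gid=4 (19/4), tid=3 (19%4)
i=4: r=4+0=4, c=3*2+0+8=14

4,14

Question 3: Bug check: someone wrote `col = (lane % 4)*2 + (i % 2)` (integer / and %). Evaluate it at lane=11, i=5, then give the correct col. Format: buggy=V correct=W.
`(lane % 4)*2 + (i % 2)`[11,5]=>7
11: grp=2,tig=3
[5] (2+0,3*2+1+8) = (2,15)
col: 7 vs 15

buggy=7 correct=15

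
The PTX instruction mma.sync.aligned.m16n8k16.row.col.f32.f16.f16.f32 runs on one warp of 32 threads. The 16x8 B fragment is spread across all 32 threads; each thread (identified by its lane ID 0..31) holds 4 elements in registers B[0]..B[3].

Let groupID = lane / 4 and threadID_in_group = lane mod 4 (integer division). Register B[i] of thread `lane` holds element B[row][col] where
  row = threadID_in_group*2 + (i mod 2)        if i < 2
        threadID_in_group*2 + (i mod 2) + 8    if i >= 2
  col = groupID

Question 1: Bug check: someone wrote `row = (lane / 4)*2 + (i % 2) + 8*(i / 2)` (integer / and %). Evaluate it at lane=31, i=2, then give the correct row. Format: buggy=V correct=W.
buggy=22 correct=14

`(lane / 4)*2 + (i % 2) + 8*(i / 2)`[31,2]->22
L=31->gid=31>>2=7, tid=31&3=3
[2]->row 3·2+0+8=14  col gid=7
row: 22 vs 14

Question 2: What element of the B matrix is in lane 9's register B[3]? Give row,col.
9: gr=2,th=1
[3] (1*2+1+8,2) = (11,2)

11,2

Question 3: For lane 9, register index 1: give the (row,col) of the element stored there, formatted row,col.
9: g=2,t=1
[1] (1*2+1+0,2) = (3,2)

3,2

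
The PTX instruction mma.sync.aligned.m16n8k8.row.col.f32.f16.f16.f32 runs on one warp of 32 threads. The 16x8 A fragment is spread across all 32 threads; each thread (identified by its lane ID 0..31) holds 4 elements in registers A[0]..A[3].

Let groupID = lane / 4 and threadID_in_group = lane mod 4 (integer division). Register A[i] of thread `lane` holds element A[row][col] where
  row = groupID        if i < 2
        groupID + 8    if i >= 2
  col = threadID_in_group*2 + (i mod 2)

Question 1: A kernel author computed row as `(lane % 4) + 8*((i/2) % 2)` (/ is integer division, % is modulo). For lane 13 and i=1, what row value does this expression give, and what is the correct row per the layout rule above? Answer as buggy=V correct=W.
`(lane % 4) + 8*((i/2) % 2)`[13,1]=>1
L=13=>grp=13>>2=3, tig=13&3=1
[1]=>row 3+0=3  col 1·2+1=3
row: 1 vs 3

buggy=1 correct=3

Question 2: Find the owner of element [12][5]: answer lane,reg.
r=12⇒gr=4,Rb=1  c=5⇒th=2,odd=1
L=4*4+2=18  i=1*2+1=3

18,3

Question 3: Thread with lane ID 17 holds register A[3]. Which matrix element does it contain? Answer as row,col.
12,3

L=17->gid=17>>2=4, tid=17&3=1
[3]->row 4+8=12  col 1·2+1=3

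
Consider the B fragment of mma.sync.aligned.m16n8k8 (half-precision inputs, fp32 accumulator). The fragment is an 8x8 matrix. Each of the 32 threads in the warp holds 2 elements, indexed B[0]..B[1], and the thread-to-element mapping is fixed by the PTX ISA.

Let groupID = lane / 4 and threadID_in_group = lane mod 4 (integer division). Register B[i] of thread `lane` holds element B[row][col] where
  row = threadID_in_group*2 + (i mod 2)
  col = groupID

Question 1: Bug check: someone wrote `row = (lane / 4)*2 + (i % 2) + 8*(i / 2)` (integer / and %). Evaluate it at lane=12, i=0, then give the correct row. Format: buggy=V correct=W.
buggy=6 correct=0

`(lane / 4)*2 + (i % 2) + 8*(i / 2)`[12,0]->6
lane 12: gid=3 (12/4), tid=0 (12%4)
i=0: r=0*2+0=0, c=gid=3
row: 6 vs 0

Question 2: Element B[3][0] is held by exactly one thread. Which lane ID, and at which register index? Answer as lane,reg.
c: 0->gid=0  r: 3->tid=1,i&1=1
L=0*4+1=1  i=1=1

1,1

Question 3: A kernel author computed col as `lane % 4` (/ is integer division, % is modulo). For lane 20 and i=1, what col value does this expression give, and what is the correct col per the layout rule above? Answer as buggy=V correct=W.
buggy=0 correct=5

`lane % 4`[20,1]->0
lane 20->20/4=5, 20 mod 4=0
i=1  r:2·0+1->1  c:5
col: 0 vs 5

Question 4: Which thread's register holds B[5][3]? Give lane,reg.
c=3->g=3  r=5->t=2,b0=1
L=3*4+2=14  i=1=1

14,1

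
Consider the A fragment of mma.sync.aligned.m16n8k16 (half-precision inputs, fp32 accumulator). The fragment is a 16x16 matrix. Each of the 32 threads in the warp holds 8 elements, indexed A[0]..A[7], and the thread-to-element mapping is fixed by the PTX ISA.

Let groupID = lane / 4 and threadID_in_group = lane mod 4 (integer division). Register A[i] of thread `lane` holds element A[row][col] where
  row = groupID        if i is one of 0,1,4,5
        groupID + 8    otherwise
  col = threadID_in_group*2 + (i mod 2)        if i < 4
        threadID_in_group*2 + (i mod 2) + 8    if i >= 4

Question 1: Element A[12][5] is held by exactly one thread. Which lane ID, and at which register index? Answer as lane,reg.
r=12⇒gr=4,Rb=1  c=5⇒Cb=0,th=2,odd=1
L=4*4+2=18  i=0*4+1*2+1=3

18,3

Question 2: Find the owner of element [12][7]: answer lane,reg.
19,3

r=12->g=4,rb=1  c=7->cb=0,t=3,b0=1
L=4*4+3=19  i=0*4+1*2+1=3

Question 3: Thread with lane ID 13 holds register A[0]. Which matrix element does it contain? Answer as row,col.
3,2

13: gr=3,th=1
[0] (3+0,1*2+0+0) = (3,2)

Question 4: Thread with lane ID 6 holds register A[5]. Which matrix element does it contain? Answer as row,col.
6: gr=1,th=2
[5] (1+0,2*2+1+8) = (1,13)

1,13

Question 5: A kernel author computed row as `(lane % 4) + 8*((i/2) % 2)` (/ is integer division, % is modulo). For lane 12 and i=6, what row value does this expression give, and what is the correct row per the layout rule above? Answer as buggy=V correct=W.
buggy=8 correct=11

`(lane % 4) + 8*((i/2) % 2)`[12,6]->8
lane 12: gid=3 (12/4), tid=0 (12%4)
i=6: r=3+8=11, c=0*2+0+8=8
row: 8 vs 11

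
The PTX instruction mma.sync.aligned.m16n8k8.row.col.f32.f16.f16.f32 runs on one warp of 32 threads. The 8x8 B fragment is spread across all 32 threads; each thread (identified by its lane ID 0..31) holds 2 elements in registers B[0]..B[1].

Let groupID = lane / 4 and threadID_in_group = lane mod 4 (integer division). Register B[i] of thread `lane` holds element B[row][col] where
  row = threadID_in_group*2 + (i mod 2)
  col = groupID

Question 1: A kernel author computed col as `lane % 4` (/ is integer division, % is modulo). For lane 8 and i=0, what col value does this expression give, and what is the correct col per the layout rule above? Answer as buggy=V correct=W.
`lane % 4`[8,0]→0
lane 8→8/4=2, 8 mod 4=0
i=0  r:2·0+0→0  c:2
col: 0 vs 2

buggy=0 correct=2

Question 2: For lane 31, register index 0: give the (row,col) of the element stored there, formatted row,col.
lane 31->31/4=7, 31 mod 4=3
i=0  r:2·3+0->6  c:7

6,7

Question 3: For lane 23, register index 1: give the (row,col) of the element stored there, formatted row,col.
lane 23->23/4=5, 23 mod 4=3
i=1  r:2·3+1->7  c:5

7,5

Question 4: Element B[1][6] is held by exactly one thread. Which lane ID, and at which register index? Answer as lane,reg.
24,1

c=6->g=6  r=1->t=0,b0=1
L=6*4+0=24  i=1=1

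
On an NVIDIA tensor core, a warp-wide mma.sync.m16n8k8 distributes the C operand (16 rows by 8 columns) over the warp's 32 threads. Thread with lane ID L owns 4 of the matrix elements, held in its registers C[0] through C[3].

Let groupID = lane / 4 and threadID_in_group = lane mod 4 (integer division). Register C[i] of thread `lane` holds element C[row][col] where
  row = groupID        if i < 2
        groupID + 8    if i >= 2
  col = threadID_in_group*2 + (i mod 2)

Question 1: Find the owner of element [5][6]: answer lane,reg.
23,0

r:5=>grp=5,rB=0  c:6=>tig=3,lo=0
L=5*4+3=23  i=0*2+0=0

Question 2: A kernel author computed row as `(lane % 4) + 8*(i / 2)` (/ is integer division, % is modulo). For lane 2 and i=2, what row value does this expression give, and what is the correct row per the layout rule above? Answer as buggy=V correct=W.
`(lane % 4) + 8*(i / 2)`[2,2]->10
2: g=0,t=2
[2] (0+8,2*2+0) = (8,4)
row: 10 vs 8

buggy=10 correct=8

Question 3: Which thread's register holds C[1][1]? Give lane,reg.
r=1->g=1,rb=0  c=1->t=0,b0=1
L=1*4+0=4  i=0*2+1=1

4,1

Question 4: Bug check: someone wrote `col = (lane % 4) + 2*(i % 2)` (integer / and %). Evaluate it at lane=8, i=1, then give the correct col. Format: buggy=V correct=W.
`(lane % 4) + 2*(i % 2)`[8,1]→2
L=8→G=8>>2=2, T=8&3=0
[1]→row 2+0=2  col 0·2+1=1
col: 2 vs 1

buggy=2 correct=1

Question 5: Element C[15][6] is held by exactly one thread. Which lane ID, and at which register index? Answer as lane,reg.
r=15→G=7,rhi=1  c=6→T=3,p=0
L=7*4+3=31  i=1*2+0=2

31,2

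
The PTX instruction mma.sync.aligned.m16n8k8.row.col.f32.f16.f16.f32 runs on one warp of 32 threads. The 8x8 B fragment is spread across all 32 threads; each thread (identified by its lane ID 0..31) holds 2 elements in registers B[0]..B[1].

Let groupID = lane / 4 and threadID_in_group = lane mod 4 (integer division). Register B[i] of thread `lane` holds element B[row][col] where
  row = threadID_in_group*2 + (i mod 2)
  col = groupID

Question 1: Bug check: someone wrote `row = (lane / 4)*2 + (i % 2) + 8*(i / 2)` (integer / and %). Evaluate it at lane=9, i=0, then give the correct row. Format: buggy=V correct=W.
`(lane / 4)*2 + (i % 2) + 8*(i / 2)`[9,0]→4
9: G=2,T=1
[0] (1*2+0,2) = (2,2)
row: 4 vs 2

buggy=4 correct=2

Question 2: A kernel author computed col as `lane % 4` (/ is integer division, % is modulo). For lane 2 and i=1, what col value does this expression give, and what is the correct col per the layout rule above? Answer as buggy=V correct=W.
buggy=2 correct=0

`lane % 4`[2,1]⇒2
lane 2: gr=0 (2/4), th=2 (2%4)
i=1: r=2*2+1=5, c=gr=0
col: 2 vs 0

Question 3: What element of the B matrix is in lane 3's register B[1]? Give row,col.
lane 3: gid=0 (3/4), tid=3 (3%4)
i=1: r=3*2+1=7, c=gid=0

7,0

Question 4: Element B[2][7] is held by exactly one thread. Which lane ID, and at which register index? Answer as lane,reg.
29,0

c=7→G=7  r=2→T=1,p=0
L=7*4+1=29  i=0=0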